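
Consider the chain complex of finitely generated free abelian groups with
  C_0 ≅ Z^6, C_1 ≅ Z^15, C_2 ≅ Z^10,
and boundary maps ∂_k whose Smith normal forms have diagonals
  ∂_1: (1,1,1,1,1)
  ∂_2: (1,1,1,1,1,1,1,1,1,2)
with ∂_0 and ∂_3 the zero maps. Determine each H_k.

H_0 = Z,  H_1 = Z/2Z,  H_2 = 0.

H_0: b_0 = 6 − 0 − 5 = 1; torsion from ∂_1 factors > 1: none. So H_0 = Z.
H_1: b_1 = 15 − 5 − 10 = 0; torsion from ∂_2 factors > 1: [2]. So H_1 = Z/2Z.
H_2: b_2 = 10 − 10 − 0 = 0; torsion from ∂_3 factors > 1: none. So H_2 = 0.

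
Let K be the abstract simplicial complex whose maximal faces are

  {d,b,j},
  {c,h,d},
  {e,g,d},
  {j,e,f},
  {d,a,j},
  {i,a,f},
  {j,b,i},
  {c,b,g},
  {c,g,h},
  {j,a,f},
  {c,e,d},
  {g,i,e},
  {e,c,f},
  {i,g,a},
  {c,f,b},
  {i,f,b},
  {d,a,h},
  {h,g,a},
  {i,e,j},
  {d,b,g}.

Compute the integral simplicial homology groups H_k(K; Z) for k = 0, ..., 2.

K has 10 vertices, 30 edges, 20 triangles.
rank ∂_0 = 0, rank ∂_1 = 9 ⇒ b_0 = 10 − 0 − 9 = 1; all invariant factors of ∂_1 are 1 so no torsion. So H_0 = Z.
rank ∂_1 = 9, rank ∂_2 = 20 ⇒ b_1 = 30 − 9 − 20 = 1; ∂_2 has invariant factor(s) [2] giving torsion. So H_1 = Z ⊕ Z/2.
rank ∂_2 = 20, rank ∂_3 = 0 ⇒ b_2 = 20 − 20 − 0 = 0. So H_2 = 0.

H_0 = Z,  H_1 = Z ⊕ Z/2,  H_2 = 0.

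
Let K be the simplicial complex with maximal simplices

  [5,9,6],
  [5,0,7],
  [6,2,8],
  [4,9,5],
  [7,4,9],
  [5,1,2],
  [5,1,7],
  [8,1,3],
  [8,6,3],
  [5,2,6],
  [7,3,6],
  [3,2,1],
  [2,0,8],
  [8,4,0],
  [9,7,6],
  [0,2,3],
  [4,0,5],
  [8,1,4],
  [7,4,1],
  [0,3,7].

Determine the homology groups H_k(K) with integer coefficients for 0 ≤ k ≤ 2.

K has 10 vertices, 30 edges, 20 triangles.
rank ∂_0 = 0, rank ∂_1 = 9 ⇒ b_0 = 10 − 0 − 9 = 1; all invariant factors of ∂_1 are 1 so no torsion. So H_0 ≅ Z.
rank ∂_1 = 9, rank ∂_2 = 20 ⇒ b_1 = 30 − 9 − 20 = 1; ∂_2 has invariant factor(s) [2] giving torsion. So H_1 ≅ Z ⊕ Z/2Z.
rank ∂_2 = 20, rank ∂_3 = 0 ⇒ b_2 = 20 − 20 − 0 = 0. So H_2 ≅ 0.

H_0 ≅ Z,  H_1 ≅ Z ⊕ Z/2Z,  H_2 = 0.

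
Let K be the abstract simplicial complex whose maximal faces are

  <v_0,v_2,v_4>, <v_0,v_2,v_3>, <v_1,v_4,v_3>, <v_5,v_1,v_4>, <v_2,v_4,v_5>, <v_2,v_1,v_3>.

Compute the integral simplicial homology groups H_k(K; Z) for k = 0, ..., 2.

H_0 ≅ Z,  H_1 ≅ Z,  H_2 = 0.

Take the total order v_0 < v_1 < v_2 < v_3 < v_4 < v_5 on the vertex set. Then K (dimension 2) consists of the simplices:

  0-simplices (6): [v_0], [v_1], [v_2], [v_3], [v_4], [v_5]
  1-simplices (12): [v_0,v_2], [v_0,v_3], [v_0,v_4], [v_1,v_2], [v_1,v_3], [v_1,v_4], [v_1,v_5], [v_2,v_3], [v_2,v_4], [v_2,v_5], [v_3,v_4], [v_4,v_5]
  2-simplices (6): [v_0,v_2,v_3], [v_0,v_2,v_4], [v_1,v_2,v_3], [v_1,v_3,v_4], [v_1,v_4,v_5], [v_2,v_4,v_5]

giving chain groups C_0 ≅ Z^6, C_1 ≅ Z^12, C_2 ≅ Z^6.

Boundary ∂_1: C_1 → C_0 sends each edge [p,q] (with p < q) to q − p. For instance
  ∂[v_1,v_2] = [v_2] − [v_1].
The 6×12 boundary matrix has rank 5 and Smith normal form diag(1,1,1,1,1).

Boundary ∂_2: C_2 → C_1 acts by ∂[p,q,r] = [q,r] − [p,r] + [p,q]. For instance
  ∂[v_0,v_2,v_3] = [v_2,v_3] − [v_0,v_3] + [v_0,v_2],
  ∂[v_1,v_2,v_3] = [v_2,v_3] − [v_1,v_3] + [v_1,v_2].
The 12×6 boundary matrix has rank 6 and Smith normal form diag(1,1,1,1,1,1).

Reading off H_k = ker ∂_k / im ∂_{k+1}:

  H_0: rank C_0 − rank ∂_1 = 6 − 5 = 1, and the invariant factors of ∂_1 are all 1, so H_0 = Z.
  H_1: rank ker ∂_1 − rank ∂_2 = (12 − 5) − 6 = 1, and the invariant factors of ∂_2 are all 1, so H_1 = Z.
  H_2: rank ker ∂_2 − rank ∂_3 = (6 − 6) − 0 = 0, and there is no ∂_3, so H_2 = 0.

As a check, the Euler characteristic is 6 − 12 + 6 = 0, which agrees with 1 − 1 + 0 = 0.
(K is a triangulation of the cylinder S^1 x I.)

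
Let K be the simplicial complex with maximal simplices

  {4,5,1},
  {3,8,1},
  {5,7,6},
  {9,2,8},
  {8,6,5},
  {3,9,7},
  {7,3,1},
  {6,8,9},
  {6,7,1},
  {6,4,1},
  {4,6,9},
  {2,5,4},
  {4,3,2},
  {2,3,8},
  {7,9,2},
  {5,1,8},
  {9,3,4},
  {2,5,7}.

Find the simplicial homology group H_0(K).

We work with the vertex ordering 1 < 2 < 3 < 4 < 5 < 6 < 7 < 8 < 9. The simplices of K, each written with vertices in increasing order, are:

  0-simplices (9): [1], [2], [3], [4], [5], [6], [7], [8], [9]
  1-simplices (27): (27 of them)
  2-simplices (18): [1,3,7], [1,3,8], [1,4,5], [1,4,6], [1,5,8], [1,6,7], [2,3,4], [2,3,8], [2,4,5], [2,5,7], [2,7,9], [2,8,9], [3,4,9], [3,7,9], [4,6,9], [5,6,7], [5,6,8], [6,8,9]

so the chain groups are C_0 ≅ Z^9, C_1 ≅ Z^27, C_2 ≅ Z^18.

The boundary map ∂_1: C_1 → C_0 maps an edge to its endpoints' difference, ∂[p,q] = q − p.
As a 9×27 matrix over Z this has rank 8, with invariant factors (1,1,1,1,1,1,1,1).

The boundary map ∂_2: C_2 → C_1 sends each 2-simplex [p,q,r] to [q,r] − [p,r] + [p,q]. For instance
  ∂[1,6,7] = [6,7] − [1,7] + [1,6],
  ∂[3,7,9] = [7,9] − [3,9] + [3,7].
The 27×18 boundary matrix has rank 18 and Smith normal form diag(1,1,1,1,1,1,1,1,1,1,1,1,1,1,1,1,1,2).

Now H_k = ker ∂_k / im ∂_{k+1}, so:

  H_0: rank C_0 − rank ∂_1 = 9 − 8 = 1, and the invariant factors of ∂_1 are all 1, so H_0 ≅ Z.

(K is a triangulation of the Klein bottle.)

H_0 ≅ Z.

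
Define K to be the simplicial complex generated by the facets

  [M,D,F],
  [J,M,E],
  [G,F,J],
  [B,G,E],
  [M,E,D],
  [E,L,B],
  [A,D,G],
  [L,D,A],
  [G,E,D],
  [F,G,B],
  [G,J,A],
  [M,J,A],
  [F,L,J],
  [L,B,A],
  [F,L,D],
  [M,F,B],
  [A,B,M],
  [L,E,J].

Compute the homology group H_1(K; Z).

H_1 = Z^2.

We work with the vertex ordering A < B < D < E < F < G < J < L < M. The simplices of K, each written with vertices in increasing order, are:

  0-simplices (9): A, B, D, E, F, G, J, L, M
  1-simplices (27): AB, AD, AG, AJ, AL, AM, BE, BF, BG, BL, BM, DE, DF, DG, DL, DM, EG, EJ, EL, EM, FG, FJ, FL, FM, GJ, JL, JM
  2-simplices (18): ABL, ABM, ADG, ADL, AGJ, AJM, BEG, BEL, BFG, BFM, DEG, DEM, DFL, DFM, EJL, EJM, FGJ, FJL

so the chain groups are C_0 ≅ Z^9, C_1 ≅ Z^27, C_2 ≅ Z^18.

The boundary map ∂_1: C_1 → C_0 maps an edge to its endpoints' difference, ∂[p,q] = q − p. For instance
  ∂AG = G − A.
The resulting 9×27 matrix has rank 8, and its Smith normal form has invariant factors (1,1,1,1,1,1,1,1).

Boundary ∂_2: C_2 → C_1 sends each 2-simplex [p,q,r] to [q,r] − [p,r] + [p,q]. For instance
  ∂BFM = FM − BM + BF,
  ∂ABM = BM − AM + AB.
The 27×18 boundary matrix has rank 17 and Smith normal form diag(1,1,1,1,1,1,1,1,1,1,1,1,1,1,1,1,1).

Reading off H_k = ker ∂_k / im ∂_{k+1}:

  H_1: rank ker ∂_1 − rank ∂_2 = (27 − 8) − 17 = 2, and the invariant factors of ∂_2 are all 1, so H_1 ≅ Z^2.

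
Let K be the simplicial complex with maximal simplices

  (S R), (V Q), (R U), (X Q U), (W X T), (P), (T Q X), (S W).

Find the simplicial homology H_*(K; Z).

H_0 ≅ Z^2,  H_1 ≅ Z,  H_2 = 0.

Order the vertices as P < Q < R < S < T < U < V < W < X. Listing each simplex with vertices in this order, K has dimension 2 with simplices:

  0-simplices (9): P, Q, R, S, T, U, V, W, X
  1-simplices (11): QT, QU, QV, QX, RS, RU, SW, TW, TX, UX, WX
  2-simplices (3): QTX, QUX, TWX

Hence C_0 ≅ Z^9, C_1 ≅ Z^11, C_2 ≅ Z^3.

Boundary ∂_1: C_1 → C_0 is given by ∂[p,q] = [q] − [p]. For instance
  ∂TW = W − T.
As a 9×11 matrix over Z this has rank 7, with invariant factors (1,1,1,1,1,1,1).

The boundary map ∂_2: C_2 → C_1 maps a triangle to the signed sum of its edges. For instance
  ∂TWX = WX − TX + TW,
  ∂QUX = UX − QX + QU.
This gives a 11×3 integer matrix of rank 3; reducing to Smith normal form yields diagonal entries (1,1,1).

From H_k ≅ ker(∂_k) / im(∂_{k+1}) we obtain:

  H_0: rank C_0 − rank ∂_1 = 9 − 7 = 2, and the invariant factors of ∂_1 are all 1, so H_0 ≅ Z^2.
  H_1: rank ker ∂_1 − rank ∂_2 = (11 − 7) − 3 = 1, and the invariant factors of ∂_2 are all 1, so H_1 ≅ Z.
  H_2: rank ker ∂_2 − rank ∂_3 = (3 − 3) − 0 = 0, and there is no ∂_3, so H_2 ≅ 0.

As a check, the Euler characteristic is 9 − 11 + 3 = 1, which agrees with 2 − 1 + 0 = 1.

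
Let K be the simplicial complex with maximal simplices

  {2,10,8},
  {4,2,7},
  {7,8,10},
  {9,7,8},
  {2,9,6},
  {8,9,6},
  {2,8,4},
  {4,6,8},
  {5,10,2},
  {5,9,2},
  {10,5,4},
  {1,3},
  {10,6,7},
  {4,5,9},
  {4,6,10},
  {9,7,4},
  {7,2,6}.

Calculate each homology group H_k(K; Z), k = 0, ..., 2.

K has 10 vertices, 25 edges, 16 triangles.
rank ∂_0 = 0, rank ∂_1 = 8 ⇒ b_0 = 10 − 0 − 8 = 2; all invariant factors of ∂_1 are 1 so no torsion. So H_0 = Z^2.
rank ∂_1 = 8, rank ∂_2 = 15 ⇒ b_1 = 25 − 8 − 15 = 2; all invariant factors of ∂_2 are 1 so no torsion. So H_1 = Z^2.
rank ∂_2 = 15, rank ∂_3 = 0 ⇒ b_2 = 16 − 15 − 0 = 1. So H_2 = Z.

H_0 = Z^2,  H_1 = Z^2,  H_2 = Z.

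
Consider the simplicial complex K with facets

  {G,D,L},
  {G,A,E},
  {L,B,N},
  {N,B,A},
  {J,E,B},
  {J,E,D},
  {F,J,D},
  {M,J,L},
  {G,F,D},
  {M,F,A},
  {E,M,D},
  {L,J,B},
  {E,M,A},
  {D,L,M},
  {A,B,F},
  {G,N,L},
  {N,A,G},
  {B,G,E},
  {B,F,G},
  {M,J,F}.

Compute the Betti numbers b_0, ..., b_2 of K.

Order the vertices as A < B < D < E < F < G < J < L < M < N. Listing each simplex with vertices in this order, K has dimension 2 with simplices:

  0-simplices (10): A, B, D, E, F, G, J, L, M, N
  1-simplices (30): AB, AE, AF, AG, AM, AN, BE, BF, BG, BJ, BL, BN, DE, DF, DG, DJ, DL, DM, EG, EJ, EM, FG, FJ, FM, GL, GN, JL, JM, LM, LN
  2-simplices (20): ABF, ABN, AEG, AEM, AFM, AGN, BEG, BEJ, BFG, BJL, BLN, DEJ, DEM, DFG, DFJ, DGL, DLM, FJM, GLN, JLM

Hence C_0 ≅ Z^10, C_1 ≅ Z^30, C_2 ≅ Z^20.

∂_1: C_1 → C_0 maps an edge to its endpoints' difference, ∂[p,q] = q − p.
This gives a 10×30 integer matrix of rank 9; reducing to Smith normal form yields diagonal entries (1,1,1,1,1,1,1,1,1).

Boundary ∂_2: C_2 → C_1 acts by ∂[p,q,r] = [q,r] − [p,r] + [p,q]. For instance
  ∂AGN = GN − AN + AG,
  ∂BJL = JL − BL + BJ.
The 30×20 boundary matrix has rank 20 and Smith normal form diag(1,1,1,1,1,1,1,1,1,1,1,1,1,1,1,1,1,1,1,2).

Reading off H_k = ker ∂_k / im ∂_{k+1}:

  H_0: rank C_0 − rank ∂_1 = 10 − 9 = 1, and the invariant factors of ∂_1 are all 1, so H_0 ≅ Z.
  H_1: rank ker ∂_1 − rank ∂_2 = (30 − 9) − 20 = 1, and ∂_2 has invariant factor 2 > 1, so H_1 ≅ Z ⊕ Z/2Z.
  H_2: rank ker ∂_2 − rank ∂_3 = (20 − 20) − 0 = 0, and there is no ∂_3, so H_2 ≅ 0.

Hence the Betti numbers are b_0 = 1, b_1 = 1, b_2 = 0.

b_0 = 1, b_1 = 1, b_2 = 0.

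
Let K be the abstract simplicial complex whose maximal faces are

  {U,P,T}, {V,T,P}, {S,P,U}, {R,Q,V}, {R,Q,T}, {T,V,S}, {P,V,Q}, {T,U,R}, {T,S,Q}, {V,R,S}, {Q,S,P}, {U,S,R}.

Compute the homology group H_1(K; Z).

We work with the vertex ordering P < Q < R < S < T < U < V. The simplices of K, each written with vertices in increasing order, are:

  0-simplices (7): P, Q, R, S, T, U, V
  1-simplices (18): PQ, PS, PT, PU, PV, QR, QS, QT, QV, RS, RT, RU, RV, ST, SU, SV, TU, TV
  2-simplices (12): PQS, PQV, PSU, PTU, PTV, QRT, QRV, QST, RSU, RSV, RTU, STV

so the chain groups are C_0 ≅ Z^7, C_1 ≅ Z^18, C_2 ≅ Z^12.

Boundary ∂_1: C_1 → C_0 sends each edge [p,q] (with p < q) to q − p.
The resulting 7×18 matrix has rank 6, and its Smith normal form has invariant factors (1,1,1,1,1,1).

∂_2: C_2 → C_1 maps a triangle to the signed sum of its edges. For instance
  ∂PTV = TV − PV + PT,
  ∂RSU = SU − RU + RS.
As a 18×12 matrix over Z this has rank 12, with invariant factors (1,1,1,1,1,1,1,1,1,1,1,2).

Reading off H_k = ker ∂_k / im ∂_{k+1}:

  H_1: rank ker ∂_1 − rank ∂_2 = (18 − 6) − 12 = 0, and ∂_2 has invariant factor 2 > 1, so H_1 ≅ Z/2.

(K is a triangulation of the real projective plane RP^2.)

H_1 ≅ Z/2.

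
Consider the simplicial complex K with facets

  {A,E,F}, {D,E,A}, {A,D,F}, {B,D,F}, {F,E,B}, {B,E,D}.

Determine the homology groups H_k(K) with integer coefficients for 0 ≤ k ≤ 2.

Fix the vertex order A < B < D < E < F and write every simplex with vertices in increasing order. Then dim K = 2 and the simplices of K are:

  0-simplices (5): A, B, D, E, F
  1-simplices (9): AD, AE, AF, BD, BE, BF, DE, DF, EF
  2-simplices (6): ADE, ADF, AEF, BDE, BDF, BEF

Hence C_0 ≅ Z^5, C_1 ≅ Z^9, C_2 ≅ Z^6.

Boundary ∂_1: C_1 → C_0 is given by ∂[p,q] = [q] − [p]. For instance
  ∂DF = F − D.
The 5×9 boundary matrix has rank 4 and Smith normal form diag(1,1,1,1).

Boundary ∂_2: C_2 → C_1 acts by ∂[p,q,r] = [q,r] − [p,r] + [p,q]. For instance
  ∂AEF = EF − AF + AE,
  ∂ADF = DF − AF + AD.
The 9×6 boundary matrix has rank 5 and Smith normal form diag(1,1,1,1,1).

Reading off H_k = ker ∂_k / im ∂_{k+1}:

  H_0: rank C_0 − rank ∂_1 = 5 − 4 = 1, and the invariant factors of ∂_1 are all 1, so H_0 ≅ Z.
  H_1: rank ker ∂_1 − rank ∂_2 = (9 − 4) − 5 = 0, and the invariant factors of ∂_2 are all 1, so H_1 ≅ 0.
  H_2: rank ker ∂_2 − rank ∂_3 = (6 − 5) − 0 = 1, and there is no ∂_3, so H_2 ≅ Z.

As a check, the Euler characteristic is 5 − 9 + 6 = 2, which agrees with 1 − 0 + 1 = 2.

H_0 = Z,  H_1 = 0,  H_2 = Z.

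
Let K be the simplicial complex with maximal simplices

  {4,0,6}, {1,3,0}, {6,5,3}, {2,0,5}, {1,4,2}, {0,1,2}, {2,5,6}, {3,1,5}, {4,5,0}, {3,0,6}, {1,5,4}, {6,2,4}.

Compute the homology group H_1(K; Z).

Fix the vertex order 0 < 1 < 2 < 3 < 4 < 5 < 6 and write every simplex with vertices in increasing order. Then dim K = 2 and the simplices of K are:

  0-simplices (7): [0], [1], [2], [3], [4], [5], [6]
  1-simplices (18): [0,1], [0,2], [0,3], [0,4], [0,5], [0,6], [1,2], [1,3], [1,4], [1,5], [2,4], [2,5], [2,6], [3,5], [3,6], [4,5], [4,6], [5,6]
  2-simplices (12): [0,1,2], [0,1,3], [0,2,5], [0,3,6], [0,4,5], [0,4,6], [1,2,4], [1,3,5], [1,4,5], [2,4,6], [2,5,6], [3,5,6]

giving chain groups C_0 ≅ Z^7, C_1 ≅ Z^18, C_2 ≅ Z^12.

Boundary ∂_1: C_1 → C_0 sends each edge [p,q] (with p < q) to q − p. For instance
  ∂[0,6] = [6] − [0].
As a 7×18 matrix over Z this has rank 6, with invariant factors (1,1,1,1,1,1).

∂_2: C_2 → C_1 sends each 2-simplex [p,q,r] to [q,r] − [p,r] + [p,q]. For instance
  ∂[0,4,6] = [4,6] − [0,6] + [0,4],
  ∂[0,1,3] = [1,3] − [0,3] + [0,1].
This gives a 18×12 integer matrix of rank 12; reducing to Smith normal form yields diagonal entries (1,1,1,1,1,1,1,1,1,1,1,2).

Now H_k = ker ∂_k / im ∂_{k+1}, so:

  H_1: rank ker ∂_1 − rank ∂_2 = (18 − 6) − 12 = 0, and ∂_2 has invariant factor 2 > 1, so H_1 ≅ Z/2Z.

(K is a triangulation of the real projective plane RP^2.)

H_1 = Z/2Z.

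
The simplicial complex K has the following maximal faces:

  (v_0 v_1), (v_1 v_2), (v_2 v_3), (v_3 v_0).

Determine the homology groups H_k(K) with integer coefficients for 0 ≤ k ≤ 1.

Fix the vertex order v_0 < v_1 < v_2 < v_3 and write every simplex with vertices in increasing order. Then dim K = 1 and the simplices of K are:

  0-simplices (4): [v_0], [v_1], [v_2], [v_3]
  1-simplices (4): [v_0,v_1], [v_0,v_3], [v_1,v_2], [v_2,v_3]

giving chain groups C_0 ≅ Z^4, C_1 ≅ Z^4.

The boundary map ∂_1: C_1 → C_0 maps an edge to its endpoints' difference, ∂[p,q] = q − p. For instance
  ∂[v_1,v_2] = [v_2] − [v_1].
As a 4×4 matrix over Z this has rank 3, with invariant factors (1,1,1).

Reading off H_k = ker ∂_k / im ∂_{k+1}:

  H_0: rank C_0 − rank ∂_1 = 4 − 3 = 1, and the invariant factors of ∂_1 are all 1, so H_0 = Z.
  H_1: rank ker ∂_1 − rank ∂_2 = (4 − 3) − 0 = 1, and there is no ∂_2, so H_1 = Z.

H_0 ≅ Z,  H_1 ≅ Z.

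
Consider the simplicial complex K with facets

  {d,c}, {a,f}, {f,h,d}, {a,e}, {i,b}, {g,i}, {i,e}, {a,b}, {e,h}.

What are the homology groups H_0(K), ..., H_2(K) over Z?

H_0 ≅ Z,  H_1 ≅ Z^2,  H_2 = 0.

Order the vertices as a < b < c < d < e < f < g < h < i. Listing each simplex with vertices in this order, K has dimension 2 with simplices:

  0-simplices (9): a, b, c, d, e, f, g, h, i
  1-simplices (11): ab, ae, af, bi, cd, df, dh, eh, ei, fh, gi
  2-simplices (1): dfh

giving chain groups C_0 ≅ Z^9, C_1 ≅ Z^11, C_2 ≅ Z^1.

The boundary map ∂_1: C_1 → C_0 maps an edge to its endpoints' difference, ∂[p,q] = q − p.
This gives a 9×11 integer matrix of rank 8; reducing to Smith normal form yields diagonal entries (1,1,1,1,1,1,1,1).

∂_2: C_2 → C_1 maps a triangle to the signed sum of its edges. For instance
  ∂dfh = fh − dh + df.
The 11×1 boundary matrix has rank 1 and Smith normal form diag(1).

From H_k ≅ ker(∂_k) / im(∂_{k+1}) we obtain:

  H_0: rank C_0 − rank ∂_1 = 9 − 8 = 1, and the invariant factors of ∂_1 are all 1, so H_0 = Z.
  H_1: rank ker ∂_1 − rank ∂_2 = (11 − 8) − 1 = 2, and the invariant factors of ∂_2 are all 1, so H_1 = Z^2.
  H_2: rank ker ∂_2 − rank ∂_3 = (1 − 1) − 0 = 0, and there is no ∂_3, so H_2 = 0.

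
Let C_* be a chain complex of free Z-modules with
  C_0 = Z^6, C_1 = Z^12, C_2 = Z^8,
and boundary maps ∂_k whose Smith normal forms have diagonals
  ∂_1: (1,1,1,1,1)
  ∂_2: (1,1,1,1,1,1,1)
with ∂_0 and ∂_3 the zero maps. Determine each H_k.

H_0 ≅ Z,  H_1 = 0,  H_2 ≅ Z.

H_0: b_0 = 6 − 0 − 5 = 1; torsion from ∂_1 factors > 1: none. So H_0 ≅ Z.
H_1: b_1 = 12 − 5 − 7 = 0; torsion from ∂_2 factors > 1: none. So H_1 ≅ 0.
H_2: b_2 = 8 − 7 − 0 = 1; torsion from ∂_3 factors > 1: none. So H_2 ≅ Z.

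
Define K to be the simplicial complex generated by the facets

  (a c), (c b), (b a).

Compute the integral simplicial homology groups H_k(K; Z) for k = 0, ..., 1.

Fix the vertex order a < b < c and write every simplex with vertices in increasing order. Then dim K = 1 and the simplices of K are:

  0-simplices (3): a, b, c
  1-simplices (3): ab, ac, bc

Hence C_0 ≅ Z^3, C_1 ≅ Z^3.

∂_1: C_1 → C_0 is given by ∂[p,q] = [q] − [p].
As a 3×3 matrix over Z this has rank 2, with invariant factors (1,1).

From H_k ≅ ker(∂_k) / im(∂_{k+1}) we obtain:

  H_0: rank C_0 − rank ∂_1 = 3 − 2 = 1, and the invariant factors of ∂_1 are all 1, so H_0 ≅ Z.
  H_1: rank ker ∂_1 − rank ∂_2 = (3 − 2) − 0 = 1, and there is no ∂_2, so H_1 ≅ Z.

H_0 ≅ Z,  H_1 ≅ Z.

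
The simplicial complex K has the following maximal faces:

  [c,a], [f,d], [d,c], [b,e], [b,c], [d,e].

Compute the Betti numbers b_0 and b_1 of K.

Take the total order a < b < c < d < e < f on the vertex set. Then K (dimension 1) consists of the simplices:

  0-simplices (6): a, b, c, d, e, f
  1-simplices (6): ac, bc, be, cd, de, df

giving chain groups C_0 ≅ Z^6, C_1 ≅ Z^6.

The boundary map ∂_1: C_1 → C_0 maps an edge to its endpoints' difference, ∂[p,q] = q − p. For instance
  ∂ac = c − a.
As a 6×6 matrix over Z this has rank 5, with invariant factors (1,1,1,1,1).

Computing H_k = (kernel of ∂_k) / (image of ∂_{k+1}):

  H_0: rank C_0 − rank ∂_1 = 6 − 5 = 1, and the invariant factors of ∂_1 are all 1, so H_0 ≅ Z.
  H_1: rank ker ∂_1 − rank ∂_2 = (6 − 5) − 0 = 1, and there is no ∂_2, so H_1 ≅ Z.

As a check, the Euler characteristic is 6 − 6 = 0, which agrees with 1 − 1 = 0.

Hence the Betti numbers are b_0 = 1, b_1 = 1.

b_0 = 1, b_1 = 1.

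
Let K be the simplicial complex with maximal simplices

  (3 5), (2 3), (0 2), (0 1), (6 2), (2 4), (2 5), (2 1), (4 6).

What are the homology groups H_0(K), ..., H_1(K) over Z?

Take the total order 0 < 1 < 2 < 3 < 4 < 5 < 6 on the vertex set. Then K (dimension 1) consists of the simplices:

  0-simplices (7): [0], [1], [2], [3], [4], [5], [6]
  1-simplices (9): [0,1], [0,2], [1,2], [2,3], [2,4], [2,5], [2,6], [3,5], [4,6]

Hence C_0 ≅ Z^7, C_1 ≅ Z^9.

Boundary ∂_1: C_1 → C_0 is given by ∂[p,q] = [q] − [p]. For instance
  ∂[2,3] = [3] − [2].
As a 7×9 matrix over Z this has rank 6, with invariant factors (1,1,1,1,1,1).

Computing H_k = (kernel of ∂_k) / (image of ∂_{k+1}):

  H_0: rank C_0 − rank ∂_1 = 7 − 6 = 1, and the invariant factors of ∂_1 are all 1, so H_0 = Z.
  H_1: rank ker ∂_1 − rank ∂_2 = (9 − 6) − 0 = 3, and there is no ∂_2, so H_1 = Z^3.

(K is a triangulation of a wedge of 3 circles.)

H_0 = Z,  H_1 = Z^3.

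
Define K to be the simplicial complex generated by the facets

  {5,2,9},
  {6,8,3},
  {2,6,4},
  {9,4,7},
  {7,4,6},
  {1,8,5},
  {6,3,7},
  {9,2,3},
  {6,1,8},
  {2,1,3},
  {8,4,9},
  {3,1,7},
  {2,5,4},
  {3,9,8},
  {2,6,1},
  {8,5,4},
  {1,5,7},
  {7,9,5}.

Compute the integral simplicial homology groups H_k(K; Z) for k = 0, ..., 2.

H_0 ≅ Z,  H_1 ≅ Z ⊕ Z/2,  H_2 = 0.

We work with the vertex ordering 1 < 2 < 3 < 4 < 5 < 6 < 7 < 8 < 9. The simplices of K, each written with vertices in increasing order, are:

  0-simplices (9): [1], [2], [3], [4], [5], [6], [7], [8], [9]
  1-simplices (27): (27 of them)
  2-simplices (18): [1,2,3], [1,2,6], [1,3,7], [1,5,7], [1,5,8], [1,6,8], [2,3,9], [2,4,5], [2,4,6], [2,5,9], [3,6,7], [3,6,8], [3,8,9], [4,5,8], [4,6,7], [4,7,9], [4,8,9], [5,7,9]

so the chain groups are C_0 ≅ Z^9, C_1 ≅ Z^27, C_2 ≅ Z^18.

Boundary ∂_1: C_1 → C_0 sends each edge [p,q] (with p < q) to q − p. For instance
  ∂[2,4] = [4] − [2].
The 9×27 boundary matrix has rank 8 and Smith normal form diag(1,1,1,1,1,1,1,1).

The boundary map ∂_2: C_2 → C_1 sends each 2-simplex [p,q,r] to [q,r] − [p,r] + [p,q]. For instance
  ∂[3,6,8] = [6,8] − [3,8] + [3,6],
  ∂[1,2,6] = [2,6] − [1,6] + [1,2].
This gives a 27×18 integer matrix of rank 18; reducing to Smith normal form yields diagonal entries (1,1,1,1,1,1,1,1,1,1,1,1,1,1,1,1,1,2).

Reading off H_k = ker ∂_k / im ∂_{k+1}:

  H_0: rank C_0 − rank ∂_1 = 9 − 8 = 1, and the invariant factors of ∂_1 are all 1, so H_0 ≅ Z.
  H_1: rank ker ∂_1 − rank ∂_2 = (27 − 8) − 18 = 1, and ∂_2 has invariant factor 2 > 1, so H_1 ≅ Z ⊕ Z/2.
  H_2: rank ker ∂_2 − rank ∂_3 = (18 − 18) − 0 = 0, and there is no ∂_3, so H_2 ≅ 0.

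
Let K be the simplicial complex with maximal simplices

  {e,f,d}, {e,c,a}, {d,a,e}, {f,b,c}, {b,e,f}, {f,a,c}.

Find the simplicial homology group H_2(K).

K has 6 vertices, 12 edges, 6 triangles.
rank ∂_2 = 6, rank ∂_3 = 0 ⇒ b_2 = 6 − 6 − 0 = 0. So H_2 ≅ 0.

H_2 = 0.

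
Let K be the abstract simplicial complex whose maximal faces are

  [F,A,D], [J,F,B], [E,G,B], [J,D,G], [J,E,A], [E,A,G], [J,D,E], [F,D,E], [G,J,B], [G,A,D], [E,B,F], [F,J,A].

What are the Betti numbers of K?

Take the total order A < B < D < E < F < G < J on the vertex set. Then K (dimension 2) consists of the simplices:

  0-simplices (7): A, B, D, E, F, G, J
  1-simplices (18): AD, AE, AF, AG, AJ, BE, BF, BG, BJ, DE, DF, DG, DJ, EF, EG, EJ, FJ, GJ
  2-simplices (12): ADF, ADG, AEG, AEJ, AFJ, BEF, BEG, BFJ, BGJ, DEF, DEJ, DGJ

Hence C_0 ≅ Z^7, C_1 ≅ Z^18, C_2 ≅ Z^12.

The boundary map ∂_1: C_1 → C_0 sends each edge [p,q] (with p < q) to q − p.
As a 7×18 matrix over Z this has rank 6, with invariant factors (1,1,1,1,1,1).

Boundary ∂_2: C_2 → C_1 maps a triangle to the signed sum of its edges. For instance
  ∂AFJ = FJ − AJ + AF,
  ∂BGJ = GJ − BJ + BG.
The resulting 18×12 matrix has rank 12, and its Smith normal form has invariant factors (1,1,1,1,1,1,1,1,1,1,1,2).

Reading off H_k = ker ∂_k / im ∂_{k+1}:

  H_0: rank C_0 − rank ∂_1 = 7 − 6 = 1, and the invariant factors of ∂_1 are all 1, so H_0 = Z.
  H_1: rank ker ∂_1 − rank ∂_2 = (18 − 6) − 12 = 0, and ∂_2 has invariant factor 2 > 1, so H_1 = Z_2.
  H_2: rank ker ∂_2 − rank ∂_3 = (12 − 12) − 0 = 0, and there is no ∂_3, so H_2 = 0.

As a check, the Euler characteristic is 7 − 18 + 12 = 1, which agrees with 1 − 0 + 0 = 1.

Hence the Betti numbers are b_0 = 1, b_1 = 0, b_2 = 0.

b_0 = 1, b_1 = 0, b_2 = 0.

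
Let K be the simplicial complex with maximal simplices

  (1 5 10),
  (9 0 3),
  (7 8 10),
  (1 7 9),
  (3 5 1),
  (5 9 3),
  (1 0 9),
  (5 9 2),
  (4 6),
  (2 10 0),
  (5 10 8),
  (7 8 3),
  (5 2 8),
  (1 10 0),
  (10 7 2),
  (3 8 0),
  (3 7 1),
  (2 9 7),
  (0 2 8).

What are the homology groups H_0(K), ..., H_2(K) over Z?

H_0 = Z^2,  H_1 = Z ⊕ Z/2,  H_2 = 0.

Fix the vertex order 0 < 1 < 2 < 3 < 4 < 5 < 6 < 7 < 8 < 9 < 10 and write every simplex with vertices in increasing order. Then dim K = 2 and the simplices of K are:

  0-simplices (11): [0], [1], [2], [3], [4], [5], [6], [7], [8], [9], [10]
  1-simplices (28): (28 of them)
  2-simplices (18): (18 of them)

Hence C_0 ≅ Z^11, C_1 ≅ Z^28, C_2 ≅ Z^18.

Boundary ∂_1: C_1 → C_0 maps an edge to its endpoints' difference, ∂[p,q] = q − p.
This gives a 11×28 integer matrix of rank 9; reducing to Smith normal form yields diagonal entries (1,1,1,1,1,1,1,1,1).

∂_2: C_2 → C_1 acts by ∂[p,q,r] = [q,r] − [p,r] + [p,q]. For instance
  ∂[0,3,9] = [3,9] − [0,9] + [0,3],
  ∂[0,2,10] = [2,10] − [0,10] + [0,2].
The resulting 28×18 matrix has rank 18, and its Smith normal form has invariant factors (1,1,1,1,1,1,1,1,1,1,1,1,1,1,1,1,1,2).

Computing H_k = (kernel of ∂_k) / (image of ∂_{k+1}):

  H_0: rank C_0 − rank ∂_1 = 11 − 9 = 2, and the invariant factors of ∂_1 are all 1, so H_0 = Z^2.
  H_1: rank ker ∂_1 − rank ∂_2 = (28 − 9) − 18 = 1, and ∂_2 has invariant factor 2 > 1, so H_1 = Z ⊕ Z/2.
  H_2: rank ker ∂_2 − rank ∂_3 = (18 − 18) − 0 = 0, and there is no ∂_3, so H_2 = 0.

As a check, the Euler characteristic is 11 − 28 + 18 = 1, which agrees with 2 − 1 + 0 = 1.
(K is a triangulation of the disjoint union of the Klein bottle and the 1-simplex.)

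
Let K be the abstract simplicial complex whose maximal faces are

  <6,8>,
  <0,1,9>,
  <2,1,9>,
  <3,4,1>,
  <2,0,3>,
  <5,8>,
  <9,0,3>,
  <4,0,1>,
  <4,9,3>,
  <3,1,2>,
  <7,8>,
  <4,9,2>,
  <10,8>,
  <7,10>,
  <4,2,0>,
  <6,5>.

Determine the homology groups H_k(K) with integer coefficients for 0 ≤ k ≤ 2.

H_0 ≅ Z^2,  H_1 ≅ Z^2 ⊕ Z/2,  H_2 = 0.

We work with the vertex ordering 0 < 1 < 2 < 3 < 4 < 5 < 6 < 7 < 8 < 9 < 10. The simplices of K, each written with vertices in increasing order, are:

  0-simplices (11): [0], [1], [2], [3], [4], [5], [6], [7], [8], [9], [10]
  1-simplices (21): [0,1], [0,2], [0,3], [0,4], [0,9], [1,2], [1,3], [1,4], [1,9], [2,3], [2,4], [2,9], [3,4], [3,9], [4,9], [5,6], [5,8], [6,8], [7,8], [7,10], [8,10]
  2-simplices (10): [0,1,4], [0,1,9], [0,2,3], [0,2,4], [0,3,9], [1,2,3], [1,2,9], [1,3,4], [2,4,9], [3,4,9]

so the chain groups are C_0 ≅ Z^11, C_1 ≅ Z^21, C_2 ≅ Z^10.

The boundary map ∂_1: C_1 → C_0 maps an edge to its endpoints' difference, ∂[p,q] = q − p. For instance
  ∂[7,10] = [10] − [7].
The resulting 11×21 matrix has rank 9, and its Smith normal form has invariant factors (1,1,1,1,1,1,1,1,1).

Boundary ∂_2: C_2 → C_1 acts by ∂[p,q,r] = [q,r] − [p,r] + [p,q]. For instance
  ∂[1,3,4] = [3,4] − [1,4] + [1,3],
  ∂[0,3,9] = [3,9] − [0,9] + [0,3].
As a 21×10 matrix over Z this has rank 10, with invariant factors (1,1,1,1,1,1,1,1,1,2).

From H_k ≅ ker(∂_k) / im(∂_{k+1}) we obtain:

  H_0: rank C_0 − rank ∂_1 = 11 − 9 = 2, and the invariant factors of ∂_1 are all 1, so H_0 = Z^2.
  H_1: rank ker ∂_1 − rank ∂_2 = (21 − 9) − 10 = 2, and ∂_2 has invariant factor 2 > 1, so H_1 = Z^2 ⊕ Z/2.
  H_2: rank ker ∂_2 − rank ∂_3 = (10 − 10) − 0 = 0, and there is no ∂_3, so H_2 = 0.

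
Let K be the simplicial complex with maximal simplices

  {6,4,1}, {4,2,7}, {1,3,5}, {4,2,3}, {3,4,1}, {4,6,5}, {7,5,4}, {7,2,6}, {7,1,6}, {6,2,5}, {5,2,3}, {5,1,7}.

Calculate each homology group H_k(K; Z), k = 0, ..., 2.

H_0 ≅ Z,  H_1 ≅ Z/2Z,  H_2 = 0.

We work with the vertex ordering 1 < 2 < 3 < 4 < 5 < 6 < 7. The simplices of K, each written with vertices in increasing order, are:

  0-simplices (7): [1], [2], [3], [4], [5], [6], [7]
  1-simplices (18): [1,3], [1,4], [1,5], [1,6], [1,7], [2,3], [2,4], [2,5], [2,6], [2,7], [3,4], [3,5], [4,5], [4,6], [4,7], [5,6], [5,7], [6,7]
  2-simplices (12): [1,3,4], [1,3,5], [1,4,6], [1,5,7], [1,6,7], [2,3,4], [2,3,5], [2,4,7], [2,5,6], [2,6,7], [4,5,6], [4,5,7]

giving chain groups C_0 ≅ Z^7, C_1 ≅ Z^18, C_2 ≅ Z^12.

The boundary map ∂_1: C_1 → C_0 maps an edge to its endpoints' difference, ∂[p,q] = q − p.
As a 7×18 matrix over Z this has rank 6, with invariant factors (1,1,1,1,1,1).

Boundary ∂_2: C_2 → C_1 acts by ∂[p,q,r] = [q,r] − [p,r] + [p,q]. For instance
  ∂[4,5,6] = [5,6] − [4,6] + [4,5],
  ∂[4,5,7] = [5,7] − [4,7] + [4,5].
This gives a 18×12 integer matrix of rank 12; reducing to Smith normal form yields diagonal entries (1,1,1,1,1,1,1,1,1,1,1,2).

From H_k ≅ ker(∂_k) / im(∂_{k+1}) we obtain:

  H_0: rank C_0 − rank ∂_1 = 7 − 6 = 1, and the invariant factors of ∂_1 are all 1, so H_0 = Z.
  H_1: rank ker ∂_1 − rank ∂_2 = (18 − 6) − 12 = 0, and ∂_2 has invariant factor 2 > 1, so H_1 = Z/2Z.
  H_2: rank ker ∂_2 − rank ∂_3 = (12 − 12) − 0 = 0, and there is no ∂_3, so H_2 = 0.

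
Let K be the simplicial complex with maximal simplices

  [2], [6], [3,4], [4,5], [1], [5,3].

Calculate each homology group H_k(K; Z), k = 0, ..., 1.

We work with the vertex ordering 1 < 2 < 3 < 4 < 5 < 6. The simplices of K, each written with vertices in increasing order, are:

  0-simplices (6): [1], [2], [3], [4], [5], [6]
  1-simplices (3): [3,4], [3,5], [4,5]

Hence C_0 ≅ Z^6, C_1 ≅ Z^3.

∂_1: C_1 → C_0 maps an edge to its endpoints' difference, ∂[p,q] = q − p.
As a 6×3 matrix over Z this has rank 2, with invariant factors (1,1).

Reading off H_k = ker ∂_k / im ∂_{k+1}:

  H_0: rank C_0 − rank ∂_1 = 6 − 2 = 4, and the invariant factors of ∂_1 are all 1, so H_0 ≅ Z^4.
  H_1: rank ker ∂_1 − rank ∂_2 = (3 − 2) − 0 = 1, and there is no ∂_2, so H_1 ≅ Z.

H_0 ≅ Z^4,  H_1 ≅ Z.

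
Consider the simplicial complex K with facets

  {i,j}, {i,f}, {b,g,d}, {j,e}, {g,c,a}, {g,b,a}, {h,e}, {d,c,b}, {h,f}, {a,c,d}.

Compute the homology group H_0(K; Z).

Order the vertices as a < b < c < d < e < f < g < h < i < j. Listing each simplex with vertices in this order, K has dimension 2 with simplices:

  0-simplices (10): a, b, c, d, e, f, g, h, i, j
  1-simplices (15): ab, ac, ad, ag, bc, bd, bg, cd, cg, dg, eh, ej, fh, fi, ij
  2-simplices (5): abg, acd, acg, bcd, bdg

so the chain groups are C_0 ≅ Z^10, C_1 ≅ Z^15, C_2 ≅ Z^5.

The boundary map ∂_1: C_1 → C_0 maps an edge to its endpoints' difference, ∂[p,q] = q − p.
As a 10×15 matrix over Z this has rank 8, with invariant factors (1,1,1,1,1,1,1,1).

Boundary ∂_2: C_2 → C_1 sends each 2-simplex [p,q,r] to [q,r] − [p,r] + [p,q]. For instance
  ∂acd = cd − ad + ac,
  ∂bcd = cd − bd + bc.
This gives a 15×5 integer matrix of rank 5; reducing to Smith normal form yields diagonal entries (1,1,1,1,1).

From H_k ≅ ker(∂_k) / im(∂_{k+1}) we obtain:

  H_0: rank C_0 − rank ∂_1 = 10 − 8 = 2, and the invariant factors of ∂_1 are all 1, so H_0 ≅ Z^2.

(K is a triangulation of the disjoint union of the circle S^1 and the Möbius band.)

H_0 = Z^2.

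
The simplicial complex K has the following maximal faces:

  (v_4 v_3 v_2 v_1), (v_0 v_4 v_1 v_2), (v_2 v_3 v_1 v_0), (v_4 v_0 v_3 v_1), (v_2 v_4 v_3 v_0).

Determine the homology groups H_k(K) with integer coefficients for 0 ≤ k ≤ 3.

Take the total order v_0 < v_1 < v_2 < v_3 < v_4 on the vertex set. Then K (dimension 3) consists of the simplices:

  0-simplices (5): [v_0], [v_1], [v_2], [v_3], [v_4]
  1-simplices (10): [v_0,v_1], [v_0,v_2], [v_0,v_3], [v_0,v_4], [v_1,v_2], [v_1,v_3], [v_1,v_4], [v_2,v_3], [v_2,v_4], [v_3,v_4]
  2-simplices (10): [v_0,v_1,v_2], [v_0,v_1,v_3], [v_0,v_1,v_4], [v_0,v_2,v_3], [v_0,v_2,v_4], [v_0,v_3,v_4], [v_1,v_2,v_3], [v_1,v_2,v_4], [v_1,v_3,v_4], [v_2,v_3,v_4]
  3-simplices (5): [v_0,v_1,v_2,v_3], [v_0,v_1,v_2,v_4], [v_0,v_1,v_3,v_4], [v_0,v_2,v_3,v_4], [v_1,v_2,v_3,v_4]

so the chain groups are C_0 ≅ Z^5, C_1 ≅ Z^10, C_2 ≅ Z^10, C_3 ≅ Z^5.

Boundary ∂_1: C_1 → C_0 sends each edge [p,q] (with p < q) to q − p.
As a 5×10 matrix over Z this has rank 4, with invariant factors (1,1,1,1).

Boundary ∂_2: C_2 → C_1 maps a triangle to the signed sum of its edges. For instance
  ∂[v_0,v_3,v_4] = [v_3,v_4] − [v_0,v_4] + [v_0,v_3],
  ∂[v_0,v_1,v_2] = [v_1,v_2] − [v_0,v_2] + [v_0,v_1].
As a 10×10 matrix over Z this has rank 6, with invariant factors (1,1,1,1,1,1).

The boundary map ∂_3: C_3 → C_2 sends each 3-simplex σ to the alternating sum Σ_i (−1)^i (σ with its i-th vertex removed). For instance
  ∂[v_1,v_2,v_3,v_4] = [v_2,v_3,v_4] − [v_1,v_3,v_4] + [v_1,v_2,v_4] − [v_1,v_2,v_3],
  ∂[v_0,v_2,v_3,v_4] = [v_2,v_3,v_4] − [v_0,v_3,v_4] + [v_0,v_2,v_4] − [v_0,v_2,v_3].
This gives a 10×5 integer matrix of rank 4; reducing to Smith normal form yields diagonal entries (1,1,1,1).

From H_k ≅ ker(∂_k) / im(∂_{k+1}) we obtain:

  H_0: rank C_0 − rank ∂_1 = 5 − 4 = 1, and the invariant factors of ∂_1 are all 1, so H_0 ≅ Z.
  H_1: rank ker ∂_1 − rank ∂_2 = (10 − 4) − 6 = 0, and the invariant factors of ∂_2 are all 1, so H_1 ≅ 0.
  H_2: rank ker ∂_2 − rank ∂_3 = (10 − 6) − 4 = 0, and the invariant factors of ∂_3 are all 1, so H_2 ≅ 0.
  H_3: rank ker ∂_3 − rank ∂_4 = (5 − 4) − 0 = 1, and there is no ∂_4, so H_3 ≅ Z.

H_0 = Z,  H_1 = 0,  H_2 = 0,  H_3 = Z.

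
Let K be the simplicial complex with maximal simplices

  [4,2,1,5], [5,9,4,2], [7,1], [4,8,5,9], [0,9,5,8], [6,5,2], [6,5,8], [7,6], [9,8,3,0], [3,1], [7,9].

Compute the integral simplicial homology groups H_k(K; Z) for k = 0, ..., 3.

We work with the vertex ordering 0 < 1 < 2 < 3 < 4 < 5 < 6 < 7 < 8 < 9. The simplices of K, each written with vertices in increasing order, are:

  0-simplices (10): [0], [1], [2], [3], [4], [5], [6], [7], [8], [9]
  1-simplices (25): (25 of them)
  2-simplices (18): [0,3,8], [0,3,9], [0,5,8], [0,5,9], [0,8,9], [1,2,4], [1,2,5], [1,4,5], [2,4,5], [2,4,9], [2,5,6], [2,5,9], [3,8,9], [4,5,8], [4,5,9], [4,8,9], [5,6,8], [5,8,9]
  3-simplices (5): [0,3,8,9], [0,5,8,9], [1,2,4,5], [2,4,5,9], [4,5,8,9]

so the chain groups are C_0 ≅ Z^10, C_1 ≅ Z^25, C_2 ≅ Z^18, C_3 ≅ Z^5.

∂_1: C_1 → C_0 is given by ∂[p,q] = [q] − [p]. For instance
  ∂[0,3] = [3] − [0].
The resulting 10×25 matrix has rank 9, and its Smith normal form has invariant factors (1,1,1,1,1,1,1,1,1).

The boundary map ∂_2: C_2 → C_1 maps a triangle to the signed sum of its edges. For instance
  ∂[0,5,8] = [5,8] − [0,8] + [0,5],
  ∂[2,4,5] = [4,5] − [2,5] + [2,4].
The resulting 25×18 matrix has rank 13, and its Smith normal form has invariant factors (1,1,1,1,1,1,1,1,1,1,1,1,1).

∂_3: C_3 → C_2 sends each 3-simplex σ to the alternating sum Σ_i (−1)^i (σ with its i-th vertex removed). For instance
  ∂[4,5,8,9] = [5,8,9] − [4,8,9] + [4,5,9] − [4,5,8],
  ∂[0,3,8,9] = [3,8,9] − [0,8,9] + [0,3,9] − [0,3,8].
This gives a 18×5 integer matrix of rank 5; reducing to Smith normal form yields diagonal entries (1,1,1,1,1).

Computing H_k = (kernel of ∂_k) / (image of ∂_{k+1}):

  H_0: rank C_0 − rank ∂_1 = 10 − 9 = 1, and the invariant factors of ∂_1 are all 1, so H_0 ≅ Z.
  H_1: rank ker ∂_1 − rank ∂_2 = (25 − 9) − 13 = 3, and the invariant factors of ∂_2 are all 1, so H_1 ≅ Z^3.
  H_2: rank ker ∂_2 − rank ∂_3 = (18 − 13) − 5 = 0, and the invariant factors of ∂_3 are all 1, so H_2 ≅ 0.
  H_3: rank ker ∂_3 − rank ∂_4 = (5 − 5) − 0 = 0, and there is no ∂_4, so H_3 ≅ 0.

H_0 = Z,  H_1 = Z^3,  H_2 = 0,  H_3 = 0.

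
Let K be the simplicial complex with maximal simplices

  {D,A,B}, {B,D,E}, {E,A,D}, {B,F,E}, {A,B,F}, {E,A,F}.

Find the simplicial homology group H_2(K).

H_2 = Z.

Fix the vertex order A < B < D < E < F and write every simplex with vertices in increasing order. Then dim K = 2 and the simplices of K are:

  0-simplices (5): A, B, D, E, F
  1-simplices (9): AB, AD, AE, AF, BD, BE, BF, DE, EF
  2-simplices (6): ABD, ABF, ADE, AEF, BDE, BEF

Hence C_0 ≅ Z^5, C_1 ≅ Z^9, C_2 ≅ Z^6.

∂_1: C_1 → C_0 sends each edge [p,q] (with p < q) to q − p. For instance
  ∂BD = D − B.
The 5×9 boundary matrix has rank 4 and Smith normal form diag(1,1,1,1).

Boundary ∂_2: C_2 → C_1 maps a triangle to the signed sum of its edges. For instance
  ∂BDE = DE − BE + BD,
  ∂ADE = DE − AE + AD.
The 9×6 boundary matrix has rank 5 and Smith normal form diag(1,1,1,1,1).

From H_k ≅ ker(∂_k) / im(∂_{k+1}) we obtain:

  H_2: rank ker ∂_2 − rank ∂_3 = (6 − 5) − 0 = 1, and there is no ∂_3, so H_2 = Z.

(K is a triangulation of the 2-sphere S^2.)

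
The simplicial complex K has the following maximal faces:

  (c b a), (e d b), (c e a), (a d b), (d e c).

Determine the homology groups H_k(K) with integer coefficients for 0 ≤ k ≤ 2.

Order the vertices as a < b < c < d < e. Listing each simplex with vertices in this order, K has dimension 2 with simplices:

  0-simplices (5): a, b, c, d, e
  1-simplices (10): ab, ac, ad, ae, bc, bd, be, cd, ce, de
  2-simplices (5): abc, abd, ace, bde, cde

so the chain groups are C_0 ≅ Z^5, C_1 ≅ Z^10, C_2 ≅ Z^5.

∂_1: C_1 → C_0 sends each edge [p,q] (with p < q) to q − p. For instance
  ∂ac = c − a.
As a 5×10 matrix over Z this has rank 4, with invariant factors (1,1,1,1).

∂_2: C_2 → C_1 sends each 2-simplex [p,q,r] to [q,r] − [p,r] + [p,q]. For instance
  ∂bde = de − be + bd,
  ∂cde = de − ce + cd.
The resulting 10×5 matrix has rank 5, and its Smith normal form has invariant factors (1,1,1,1,1).

Now H_k = ker ∂_k / im ∂_{k+1}, so:

  H_0: rank C_0 − rank ∂_1 = 5 − 4 = 1, and the invariant factors of ∂_1 are all 1, so H_0 = Z.
  H_1: rank ker ∂_1 − rank ∂_2 = (10 − 4) − 5 = 1, and the invariant factors of ∂_2 are all 1, so H_1 = Z.
  H_2: rank ker ∂_2 − rank ∂_3 = (5 − 5) − 0 = 0, and there is no ∂_3, so H_2 = 0.

(K is a triangulation of the Möbius band.)

H_0 ≅ Z,  H_1 ≅ Z,  H_2 = 0.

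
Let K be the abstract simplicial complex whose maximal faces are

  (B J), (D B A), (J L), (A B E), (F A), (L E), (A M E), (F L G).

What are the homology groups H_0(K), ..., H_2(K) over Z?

K has 9 vertices, 14 edges, 4 triangles.
rank ∂_0 = 0, rank ∂_1 = 8 ⇒ b_0 = 9 − 0 − 8 = 1; all invariant factors of ∂_1 are 1 so no torsion. So H_0 = Z.
rank ∂_1 = 8, rank ∂_2 = 4 ⇒ b_1 = 14 − 8 − 4 = 2; all invariant factors of ∂_2 are 1 so no torsion. So H_1 = Z^2.
rank ∂_2 = 4, rank ∂_3 = 0 ⇒ b_2 = 4 − 4 − 0 = 0. So H_2 = 0.

H_0 = Z,  H_1 = Z^2,  H_2 = 0.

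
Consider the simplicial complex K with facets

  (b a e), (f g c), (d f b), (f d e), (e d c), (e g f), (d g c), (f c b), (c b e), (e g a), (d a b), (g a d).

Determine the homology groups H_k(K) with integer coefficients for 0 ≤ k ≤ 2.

Order the vertices as a < b < c < d < e < f < g. Listing each simplex with vertices in this order, K has dimension 2 with simplices:

  0-simplices (7): a, b, c, d, e, f, g
  1-simplices (18): ab, ad, ae, ag, bc, bd, be, bf, cd, ce, cf, cg, de, df, dg, ef, eg, fg
  2-simplices (12): abd, abe, adg, aeg, bce, bcf, bdf, cde, cdg, cfg, def, efg

giving chain groups C_0 ≅ Z^7, C_1 ≅ Z^18, C_2 ≅ Z^12.

∂_1: C_1 → C_0 sends each edge [p,q] (with p < q) to q − p.
The 7×18 boundary matrix has rank 6 and Smith normal form diag(1,1,1,1,1,1).

Boundary ∂_2: C_2 → C_1 acts by ∂[p,q,r] = [q,r] − [p,r] + [p,q]. For instance
  ∂def = ef − df + de,
  ∂abe = be − ae + ab.
The 18×12 boundary matrix has rank 12 and Smith normal form diag(1,1,1,1,1,1,1,1,1,1,1,2).

Now H_k = ker ∂_k / im ∂_{k+1}, so:

  H_0: rank C_0 − rank ∂_1 = 7 − 6 = 1, and the invariant factors of ∂_1 are all 1, so H_0 ≅ Z.
  H_1: rank ker ∂_1 − rank ∂_2 = (18 − 6) − 12 = 0, and ∂_2 has invariant factor 2 > 1, so H_1 ≅ Z/2.
  H_2: rank ker ∂_2 − rank ∂_3 = (12 − 12) − 0 = 0, and there is no ∂_3, so H_2 ≅ 0.

H_0 ≅ Z,  H_1 ≅ Z/2,  H_2 = 0.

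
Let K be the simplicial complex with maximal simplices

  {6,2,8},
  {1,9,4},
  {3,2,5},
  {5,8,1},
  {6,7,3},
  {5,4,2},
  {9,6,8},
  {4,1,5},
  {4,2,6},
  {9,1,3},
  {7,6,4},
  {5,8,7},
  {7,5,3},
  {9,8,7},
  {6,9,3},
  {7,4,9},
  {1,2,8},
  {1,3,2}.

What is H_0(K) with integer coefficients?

We work with the vertex ordering 1 < 2 < 3 < 4 < 5 < 6 < 7 < 8 < 9. The simplices of K, each written with vertices in increasing order, are:

  0-simplices (9): [1], [2], [3], [4], [5], [6], [7], [8], [9]
  1-simplices (27): (27 of them)
  2-simplices (18): [1,2,3], [1,2,8], [1,3,9], [1,4,5], [1,4,9], [1,5,8], [2,3,5], [2,4,5], [2,4,6], [2,6,8], [3,5,7], [3,6,7], [3,6,9], [4,6,7], [4,7,9], [5,7,8], [6,8,9], [7,8,9]

Hence C_0 ≅ Z^9, C_1 ≅ Z^27, C_2 ≅ Z^18.

Boundary ∂_1: C_1 → C_0 maps an edge to its endpoints' difference, ∂[p,q] = q − p.
The 9×27 boundary matrix has rank 8 and Smith normal form diag(1,1,1,1,1,1,1,1).

Boundary ∂_2: C_2 → C_1 acts by ∂[p,q,r] = [q,r] − [p,r] + [p,q]. For instance
  ∂[2,4,6] = [4,6] − [2,6] + [2,4],
  ∂[1,2,3] = [2,3] − [1,3] + [1,2].
The resulting 27×18 matrix has rank 18, and its Smith normal form has invariant factors (1,1,1,1,1,1,1,1,1,1,1,1,1,1,1,1,1,2).

Now H_k = ker ∂_k / im ∂_{k+1}, so:

  H_0: rank C_0 − rank ∂_1 = 9 − 8 = 1, and the invariant factors of ∂_1 are all 1, so H_0 ≅ Z.

(K is a triangulation of the Klein bottle.)

H_0 ≅ Z.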